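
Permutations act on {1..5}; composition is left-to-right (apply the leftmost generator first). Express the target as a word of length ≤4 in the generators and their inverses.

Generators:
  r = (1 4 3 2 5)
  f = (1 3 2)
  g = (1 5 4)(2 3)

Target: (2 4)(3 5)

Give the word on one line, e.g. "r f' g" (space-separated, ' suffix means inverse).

  after r: (1 4 3 2 5)
  after g: (2 4)
  after r': (1 5 2)(3 4)
  after g': (2 4)(3 5)

r g r' g'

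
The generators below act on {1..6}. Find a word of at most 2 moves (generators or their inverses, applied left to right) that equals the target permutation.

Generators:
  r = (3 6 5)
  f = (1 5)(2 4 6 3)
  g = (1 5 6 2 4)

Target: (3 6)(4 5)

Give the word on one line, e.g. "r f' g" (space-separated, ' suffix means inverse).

f g'

  after f: (1 5)(2 4 6 3)
  after g': (3 6)(4 5)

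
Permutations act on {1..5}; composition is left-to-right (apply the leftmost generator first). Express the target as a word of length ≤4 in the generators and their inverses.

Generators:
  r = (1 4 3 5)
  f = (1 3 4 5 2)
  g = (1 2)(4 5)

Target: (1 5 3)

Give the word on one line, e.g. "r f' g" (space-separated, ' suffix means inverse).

g' f'

  after g': (1 2)(4 5)
  after f': (1 5 3)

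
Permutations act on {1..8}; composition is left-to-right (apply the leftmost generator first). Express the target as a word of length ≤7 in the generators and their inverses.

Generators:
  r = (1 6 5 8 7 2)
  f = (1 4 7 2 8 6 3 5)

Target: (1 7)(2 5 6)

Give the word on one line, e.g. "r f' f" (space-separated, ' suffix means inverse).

r' f' r' f' f'

  after r': (1 2 7 8 5 6)
  after f': (1 7 2 4)(3 6 5 8)
  after r': (1 8 3)(2 4)
  after f': (1 2)(3 5)(4 7)(6 8)
  after f': (1 7)(2 5 6)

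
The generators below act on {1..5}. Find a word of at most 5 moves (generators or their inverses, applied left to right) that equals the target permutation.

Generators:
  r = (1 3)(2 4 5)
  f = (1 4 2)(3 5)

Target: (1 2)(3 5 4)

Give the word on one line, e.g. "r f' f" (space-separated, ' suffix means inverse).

r' r' f'

  after r': (1 3)(2 5 4)
  after r': (2 4 5)
  after f': (1 2)(3 5 4)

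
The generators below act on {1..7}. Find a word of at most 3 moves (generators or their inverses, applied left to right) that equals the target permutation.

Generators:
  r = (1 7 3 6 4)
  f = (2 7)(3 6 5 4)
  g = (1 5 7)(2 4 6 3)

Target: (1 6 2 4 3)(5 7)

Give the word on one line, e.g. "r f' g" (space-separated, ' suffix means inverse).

r' g

  after r': (1 4 6 3 7)
  after g: (1 6 2 4 3)(5 7)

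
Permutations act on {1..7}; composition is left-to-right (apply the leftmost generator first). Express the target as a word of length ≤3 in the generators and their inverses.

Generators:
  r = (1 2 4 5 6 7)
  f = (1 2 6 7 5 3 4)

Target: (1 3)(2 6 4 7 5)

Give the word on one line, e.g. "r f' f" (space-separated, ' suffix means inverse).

r' f f

  after r': (1 7 6 5 4 2)
  after f: (1 5)(3 4 6)
  after f: (1 3)(2 6 4 7 5)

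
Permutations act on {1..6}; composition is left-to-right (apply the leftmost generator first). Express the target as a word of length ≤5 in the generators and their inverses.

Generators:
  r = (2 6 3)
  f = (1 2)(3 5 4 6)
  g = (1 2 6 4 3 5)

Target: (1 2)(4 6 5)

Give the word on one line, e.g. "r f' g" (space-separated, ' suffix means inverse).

f' g f r

  after f': (1 2)(3 6 4 5)
  after g: (1 6 3 4)
  after f: (1 3 6 5 4 2)
  after r: (1 2)(4 6 5)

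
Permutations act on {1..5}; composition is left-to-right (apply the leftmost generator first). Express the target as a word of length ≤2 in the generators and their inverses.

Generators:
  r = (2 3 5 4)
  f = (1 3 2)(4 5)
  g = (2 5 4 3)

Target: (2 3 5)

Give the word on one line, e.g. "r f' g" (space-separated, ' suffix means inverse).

r' g

  after r': (2 4 5 3)
  after g: (2 3 5)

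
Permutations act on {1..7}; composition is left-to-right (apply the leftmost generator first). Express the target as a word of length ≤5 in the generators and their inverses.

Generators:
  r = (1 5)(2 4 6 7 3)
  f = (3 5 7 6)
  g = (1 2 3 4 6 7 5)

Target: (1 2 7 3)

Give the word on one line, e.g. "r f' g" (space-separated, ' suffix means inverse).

  after r': (1 5)(2 3 7 6 4)
  after f': (1 3 5)(2 6 4)
  after r: (1 2 7 3)

r' f' r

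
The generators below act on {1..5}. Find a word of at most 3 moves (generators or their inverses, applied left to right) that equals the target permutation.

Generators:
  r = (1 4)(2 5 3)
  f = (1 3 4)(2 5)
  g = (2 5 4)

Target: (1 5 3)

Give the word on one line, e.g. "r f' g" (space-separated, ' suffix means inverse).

f r'

  after f: (1 3 4)(2 5)
  after r': (1 5 3)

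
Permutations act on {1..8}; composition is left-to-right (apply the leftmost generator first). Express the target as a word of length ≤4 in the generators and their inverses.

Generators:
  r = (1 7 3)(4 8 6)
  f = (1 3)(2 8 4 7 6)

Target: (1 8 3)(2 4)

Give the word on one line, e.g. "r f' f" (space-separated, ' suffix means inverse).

  after r: (1 7 3)(4 8 6)
  after f': (1 4 2 6 8 7)
  after r: (1 8 3)(2 4)

r f' r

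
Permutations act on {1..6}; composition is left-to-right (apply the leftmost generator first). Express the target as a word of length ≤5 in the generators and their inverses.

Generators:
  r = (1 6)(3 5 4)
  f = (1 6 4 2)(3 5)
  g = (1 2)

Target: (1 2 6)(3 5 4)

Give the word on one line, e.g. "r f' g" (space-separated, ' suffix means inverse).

  after r: (1 6)(3 5 4)
  after r: (3 4 5)
  after g: (1 2)(3 4 5)
  after r': (1 2 6)(3 5 4)

r r g r'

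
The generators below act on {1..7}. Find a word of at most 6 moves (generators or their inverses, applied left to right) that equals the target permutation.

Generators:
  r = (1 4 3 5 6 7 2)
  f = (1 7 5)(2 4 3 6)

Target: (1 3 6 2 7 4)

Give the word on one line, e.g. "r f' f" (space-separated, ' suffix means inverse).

  after r': (1 2 7 6 5 3 4)
  after r': (1 7 5 4 2 6 3)
  after r': (1 6 4 7 3 2 5)
  after f': (1 3 6 2 7 4)

r' r' r' f'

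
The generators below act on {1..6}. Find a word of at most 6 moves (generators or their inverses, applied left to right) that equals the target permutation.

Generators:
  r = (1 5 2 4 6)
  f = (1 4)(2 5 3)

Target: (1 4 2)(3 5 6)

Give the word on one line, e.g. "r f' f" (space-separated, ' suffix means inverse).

r' r' f f

  after r': (1 6 4 2 5)
  after r': (1 4 5 6 2)
  after f: (2 4 3)(5 6)
  after f: (1 4 2)(3 5 6)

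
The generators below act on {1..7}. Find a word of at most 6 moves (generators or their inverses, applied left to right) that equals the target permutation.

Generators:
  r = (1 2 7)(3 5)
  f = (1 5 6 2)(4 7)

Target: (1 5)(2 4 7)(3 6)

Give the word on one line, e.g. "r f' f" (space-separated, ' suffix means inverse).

  after f: (1 5 6 2)(4 7)
  after r': (1 3 5 6)(2 7 4)
  after f: (1 3 6 5 2 4)
  after r': (1 5)(2 4 7)(3 6)

f r' f r'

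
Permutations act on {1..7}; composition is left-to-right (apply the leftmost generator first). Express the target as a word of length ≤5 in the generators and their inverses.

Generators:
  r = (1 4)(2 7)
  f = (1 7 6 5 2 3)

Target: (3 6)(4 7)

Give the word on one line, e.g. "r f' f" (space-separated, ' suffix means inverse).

  after f': (1 3 2 5 6 7)
  after r: (1 3 7 4)(2 5 6)
  after f: (3 6)(4 7)

f' r f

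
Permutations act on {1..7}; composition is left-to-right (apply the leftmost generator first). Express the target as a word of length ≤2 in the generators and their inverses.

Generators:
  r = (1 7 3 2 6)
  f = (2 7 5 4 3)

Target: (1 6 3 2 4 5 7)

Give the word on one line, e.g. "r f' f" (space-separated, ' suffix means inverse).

r' f'

  after r': (1 6 2 3 7)
  after f': (1 6 3 2 4 5 7)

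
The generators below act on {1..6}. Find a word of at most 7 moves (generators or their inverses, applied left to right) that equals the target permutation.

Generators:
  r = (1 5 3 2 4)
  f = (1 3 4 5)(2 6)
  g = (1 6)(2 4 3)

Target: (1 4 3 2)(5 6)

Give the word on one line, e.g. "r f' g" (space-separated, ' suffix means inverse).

  after r': (1 4 2 3 5)
  after f': (1 3 4 6 2)
  after g': (1 4)(2 6 3)
  after r': (1 2 6 5)
  after g: (1 4 3 2)(5 6)

r' f' g' r' g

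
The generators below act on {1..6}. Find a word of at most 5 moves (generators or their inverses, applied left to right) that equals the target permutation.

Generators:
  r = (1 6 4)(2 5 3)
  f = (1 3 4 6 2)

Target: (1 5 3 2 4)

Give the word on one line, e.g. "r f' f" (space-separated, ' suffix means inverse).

r f r f

  after r: (1 6 4)(2 5 3)
  after f: (1 2 5 4 3)
  after r: (1 5)(2 3 6 4)
  after f: (1 5 3 2 4)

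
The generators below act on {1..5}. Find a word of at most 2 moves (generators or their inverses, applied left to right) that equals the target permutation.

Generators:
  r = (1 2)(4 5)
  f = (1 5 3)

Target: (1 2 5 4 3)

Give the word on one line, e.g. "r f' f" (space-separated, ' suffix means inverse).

r' f

  after r': (1 2)(4 5)
  after f: (1 2 5 4 3)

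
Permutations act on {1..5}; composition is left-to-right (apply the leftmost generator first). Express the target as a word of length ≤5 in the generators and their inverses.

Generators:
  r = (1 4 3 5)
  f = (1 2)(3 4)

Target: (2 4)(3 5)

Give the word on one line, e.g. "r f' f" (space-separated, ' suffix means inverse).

  after f: (1 2)(3 4)
  after r: (1 2 4 5)
  after r: (1 2 3 5 4)
  after f: (2 4)(3 5)

f r r f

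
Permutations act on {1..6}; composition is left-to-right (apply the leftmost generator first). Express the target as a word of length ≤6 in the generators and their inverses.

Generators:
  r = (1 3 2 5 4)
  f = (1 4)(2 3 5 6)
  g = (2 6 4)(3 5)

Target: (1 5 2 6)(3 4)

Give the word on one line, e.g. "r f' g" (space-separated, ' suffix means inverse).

  after f: (1 4)(2 3 5 6)
  after r: (3 4)(5 6)
  after f': (1 4 2 6 3)
  after r': (1 5 2 6)(3 4)

f r f' r'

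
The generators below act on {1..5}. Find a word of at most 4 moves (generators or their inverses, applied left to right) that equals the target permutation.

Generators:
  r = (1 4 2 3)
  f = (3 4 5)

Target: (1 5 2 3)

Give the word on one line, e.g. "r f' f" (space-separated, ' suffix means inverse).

  after f: (3 4 5)
  after r': (1 3)(2 4 5)
  after f': (1 5 2 3)

f r' f'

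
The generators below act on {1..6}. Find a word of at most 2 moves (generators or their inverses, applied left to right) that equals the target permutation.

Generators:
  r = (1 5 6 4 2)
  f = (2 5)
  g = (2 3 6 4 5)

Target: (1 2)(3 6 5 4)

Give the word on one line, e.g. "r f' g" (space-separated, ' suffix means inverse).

r g

  after r: (1 5 6 4 2)
  after g: (1 2)(3 6 5 4)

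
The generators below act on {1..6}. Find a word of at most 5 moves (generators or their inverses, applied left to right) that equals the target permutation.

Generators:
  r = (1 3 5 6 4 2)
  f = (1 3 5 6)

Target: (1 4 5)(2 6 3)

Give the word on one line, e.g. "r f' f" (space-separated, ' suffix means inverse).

r r r r

  after r: (1 3 5 6 4 2)
  after r: (1 5 4)(2 3 6)
  after r: (1 6)(2 5)(3 4)
  after r: (1 4 5)(2 6 3)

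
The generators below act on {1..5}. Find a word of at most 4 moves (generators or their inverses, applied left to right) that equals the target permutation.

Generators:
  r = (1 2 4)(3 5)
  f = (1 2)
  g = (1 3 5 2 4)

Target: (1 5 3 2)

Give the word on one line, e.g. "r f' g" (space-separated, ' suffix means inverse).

f' g' r' r'

  after f': (1 2)
  after g': (1 5 3)(2 4)
  after r': (1 3 4)
  after r': (1 5 3 2)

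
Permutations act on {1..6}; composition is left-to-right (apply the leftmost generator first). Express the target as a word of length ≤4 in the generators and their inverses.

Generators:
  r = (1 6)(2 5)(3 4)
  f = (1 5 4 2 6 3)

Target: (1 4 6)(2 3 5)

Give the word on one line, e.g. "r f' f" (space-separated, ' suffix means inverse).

f r' r' f

  after f: (1 5 4 2 6 3)
  after r': (1 2)(3 6 4 5)
  after r': (1 5 4 2 6 3)
  after f: (1 4 6)(2 3 5)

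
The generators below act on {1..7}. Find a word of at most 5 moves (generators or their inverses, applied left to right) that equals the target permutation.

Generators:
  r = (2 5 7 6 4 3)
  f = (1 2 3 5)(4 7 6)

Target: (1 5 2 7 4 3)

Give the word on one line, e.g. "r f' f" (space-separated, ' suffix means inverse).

  after r': (2 3 4 6 7 5)
  after f': (1 5)(3 6 4 7)
  after r': (1 2 3 7 4 5)
  after r': (1 3 5)(2 4)(6 7)
  after f: (1 5 2 7 4 3)

r' f' r' r' f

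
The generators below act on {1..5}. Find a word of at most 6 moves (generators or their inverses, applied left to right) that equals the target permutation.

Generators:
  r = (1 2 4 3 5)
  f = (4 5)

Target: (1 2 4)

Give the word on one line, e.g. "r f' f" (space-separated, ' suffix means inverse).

  after r': (1 5 3 4 2)
  after f: (1 4 2)(3 5)
  after r': (1 2 5 4)
  after f': (1 2 4)

r' f r' f'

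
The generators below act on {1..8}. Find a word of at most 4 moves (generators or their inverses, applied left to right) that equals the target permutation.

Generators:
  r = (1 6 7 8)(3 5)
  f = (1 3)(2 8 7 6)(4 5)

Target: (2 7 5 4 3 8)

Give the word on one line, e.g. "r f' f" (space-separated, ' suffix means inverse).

r r f r'

  after r: (1 6 7 8)(3 5)
  after r: (1 7)(6 8)
  after f: (1 6 7 3)(2 8)(4 5)
  after r': (2 7 5 4 3 8)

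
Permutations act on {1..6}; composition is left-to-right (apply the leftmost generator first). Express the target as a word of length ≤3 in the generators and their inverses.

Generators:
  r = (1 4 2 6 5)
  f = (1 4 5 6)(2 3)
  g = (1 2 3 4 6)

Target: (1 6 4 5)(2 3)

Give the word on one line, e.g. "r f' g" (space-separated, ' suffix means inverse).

g r

  after g: (1 2 3 4 6)
  after r: (1 6 4 5)(2 3)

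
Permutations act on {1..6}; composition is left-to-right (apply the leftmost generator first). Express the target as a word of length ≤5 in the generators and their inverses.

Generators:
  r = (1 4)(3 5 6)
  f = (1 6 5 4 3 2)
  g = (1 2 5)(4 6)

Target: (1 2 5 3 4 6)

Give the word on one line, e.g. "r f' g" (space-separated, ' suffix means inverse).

  after f': (1 2 3 4 5 6)
  after r': (1 2 6 4 3)
  after r': (1 2 5 3 4 6)

f' r' r'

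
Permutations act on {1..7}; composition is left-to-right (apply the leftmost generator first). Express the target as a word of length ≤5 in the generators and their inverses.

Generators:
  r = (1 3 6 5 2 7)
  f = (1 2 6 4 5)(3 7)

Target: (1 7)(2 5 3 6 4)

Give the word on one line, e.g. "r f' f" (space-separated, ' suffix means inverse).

  after f': (1 5 4 6 2)(3 7)
  after f': (1 4 2 5 6)
  after f': (1 6 5 2 4)(3 7)
  after f': (1 2 6 4 5)
  after r: (1 7)(2 5 3 6 4)

f' f' f' f' r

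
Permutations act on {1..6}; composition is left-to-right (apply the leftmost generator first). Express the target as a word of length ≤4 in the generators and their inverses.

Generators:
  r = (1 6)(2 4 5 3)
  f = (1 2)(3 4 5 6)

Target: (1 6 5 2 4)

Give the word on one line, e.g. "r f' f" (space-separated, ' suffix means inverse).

  after f': (1 2)(3 6 5 4)
  after f': (3 5)(4 6)
  after r: (1 6 5 2 4)

f' f' r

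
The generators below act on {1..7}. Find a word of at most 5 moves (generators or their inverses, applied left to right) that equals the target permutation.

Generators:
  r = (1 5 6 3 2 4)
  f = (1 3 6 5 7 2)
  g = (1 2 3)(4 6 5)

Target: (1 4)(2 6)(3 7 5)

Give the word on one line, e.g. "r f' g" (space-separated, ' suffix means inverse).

g' f' r g

  after g': (1 3 2)(4 5 6)
  after f': (3 7 5)(4 6)
  after r: (1 5 2 4 3 7 6)
  after g: (1 4)(2 6)(3 7 5)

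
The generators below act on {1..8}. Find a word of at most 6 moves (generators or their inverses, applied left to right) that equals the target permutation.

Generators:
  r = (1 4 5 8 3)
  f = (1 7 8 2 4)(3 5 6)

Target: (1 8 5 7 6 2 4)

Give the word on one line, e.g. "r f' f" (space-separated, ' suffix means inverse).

f' r' f' r r

  after f': (1 4 2 8 7)(3 6 5)
  after r': (2 5 8 7 3 6 4)
  after f': (1 4 8)(2 3 5 7 6)
  after r: (1 5 7 6 2)(3 8 4)
  after r: (1 8 5 7 6 2 4)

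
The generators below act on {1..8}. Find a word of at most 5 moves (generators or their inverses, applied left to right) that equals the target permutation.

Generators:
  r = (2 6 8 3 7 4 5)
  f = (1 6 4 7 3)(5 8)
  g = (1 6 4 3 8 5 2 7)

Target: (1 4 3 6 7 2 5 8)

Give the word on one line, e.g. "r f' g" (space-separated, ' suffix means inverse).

  after g': (1 7 2 5 8 3 4 6)
  after r': (1 3 7 5 6)(2 4)
  after g': (1 4 5)(2 6 7 8 3)
  after f: (1 7 5 6 3 2 4 8)
  after r: (1 4 3 6 7 2 5 8)

g' r' g' f r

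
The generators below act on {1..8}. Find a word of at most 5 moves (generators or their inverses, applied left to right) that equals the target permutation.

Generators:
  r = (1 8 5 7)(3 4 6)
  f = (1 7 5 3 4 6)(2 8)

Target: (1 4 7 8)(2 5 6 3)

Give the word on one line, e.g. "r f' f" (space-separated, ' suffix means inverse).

  after f': (1 6 4 3 5 7)(2 8)
  after r': (1 4 6 3 8 2)
  after f: (1 6 4)(2 7 5 3)
  after r': (1 4 7 8)(2 5 6 3)

f' r' f r'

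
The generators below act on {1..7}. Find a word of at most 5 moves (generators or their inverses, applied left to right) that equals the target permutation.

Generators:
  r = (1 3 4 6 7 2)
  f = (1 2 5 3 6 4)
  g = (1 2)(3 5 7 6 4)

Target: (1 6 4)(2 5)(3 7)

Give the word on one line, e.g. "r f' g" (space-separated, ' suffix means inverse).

  after r': (1 2 7 6 4 3)
  after f': (2 7 3 4 5)
  after f': (1 4 2 7 5)(3 6)
  after g': (1 6 4)(2 5)(3 7)

r' f' f' g'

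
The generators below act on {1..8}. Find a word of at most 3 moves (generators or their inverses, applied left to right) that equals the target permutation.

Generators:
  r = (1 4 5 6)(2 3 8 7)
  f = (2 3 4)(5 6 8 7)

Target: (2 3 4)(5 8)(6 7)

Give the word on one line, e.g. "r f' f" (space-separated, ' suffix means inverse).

  after f': (2 4 3)(5 7 8 6)
  after f': (2 3 4)(5 8)(6 7)

f' f'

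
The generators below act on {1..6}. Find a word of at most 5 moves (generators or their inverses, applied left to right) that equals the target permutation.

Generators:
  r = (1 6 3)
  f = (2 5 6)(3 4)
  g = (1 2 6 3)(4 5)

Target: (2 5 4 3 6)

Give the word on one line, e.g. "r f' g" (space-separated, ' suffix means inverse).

f' r f g'

  after f': (2 6 5)(3 4)
  after r: (1 6 5 2 3 4)
  after f: (1 2 4)
  after g': (2 5 4 3 6)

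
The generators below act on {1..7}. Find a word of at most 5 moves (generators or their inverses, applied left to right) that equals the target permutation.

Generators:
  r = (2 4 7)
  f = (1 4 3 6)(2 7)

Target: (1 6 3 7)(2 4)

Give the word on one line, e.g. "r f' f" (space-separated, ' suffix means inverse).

  after r': (2 7 4)
  after f': (1 6 3 4 7)
  after r: (1 6 3 7)(2 4)

r' f' r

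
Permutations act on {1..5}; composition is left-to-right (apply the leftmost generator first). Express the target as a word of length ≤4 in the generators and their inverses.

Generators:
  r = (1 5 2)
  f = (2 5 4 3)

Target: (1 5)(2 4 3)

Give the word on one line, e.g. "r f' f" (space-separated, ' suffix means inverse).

r r f

  after r: (1 5 2)
  after r: (1 2 5)
  after f: (1 5)(2 4 3)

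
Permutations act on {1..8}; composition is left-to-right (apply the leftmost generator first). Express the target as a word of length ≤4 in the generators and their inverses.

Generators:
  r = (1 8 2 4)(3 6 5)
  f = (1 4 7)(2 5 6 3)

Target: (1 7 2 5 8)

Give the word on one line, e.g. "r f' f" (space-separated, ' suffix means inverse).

f' r'

  after f': (1 7 4)(2 3 6 5)
  after r': (1 7 2 5 8)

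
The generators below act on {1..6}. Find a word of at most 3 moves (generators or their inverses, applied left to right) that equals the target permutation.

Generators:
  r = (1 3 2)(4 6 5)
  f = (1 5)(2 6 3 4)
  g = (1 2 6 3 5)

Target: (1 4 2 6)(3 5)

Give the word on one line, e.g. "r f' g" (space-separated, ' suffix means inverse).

  after f': (1 5)(2 4 3 6)
  after r: (1 4 2 6)(3 5)

f' r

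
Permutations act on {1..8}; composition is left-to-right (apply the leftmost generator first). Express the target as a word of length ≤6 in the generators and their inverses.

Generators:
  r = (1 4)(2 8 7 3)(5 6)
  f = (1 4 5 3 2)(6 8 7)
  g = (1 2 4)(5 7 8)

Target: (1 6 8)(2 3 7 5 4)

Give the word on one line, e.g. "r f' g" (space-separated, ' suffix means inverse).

  after r': (1 4)(2 3 7 8)(5 6)
  after g': (1 2 3 5 6 8)
  after r: (1 8 4)(3 6 7)
  after f': (1 6 8)(2 3 7 5 4)

r' g' r f'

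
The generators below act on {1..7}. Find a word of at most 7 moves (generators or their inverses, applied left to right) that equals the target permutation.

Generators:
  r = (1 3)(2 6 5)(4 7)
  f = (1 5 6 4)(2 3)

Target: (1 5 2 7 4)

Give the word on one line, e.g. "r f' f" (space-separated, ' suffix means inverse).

r' f f r' f

  after r': (1 3)(2 5 6)(4 7)
  after f: (1 2 6 3 5 4 7)
  after f: (1 3 6 2 4 7 5)
  after r': (2 7 6 5 3)
  after f: (1 5 2 7 4)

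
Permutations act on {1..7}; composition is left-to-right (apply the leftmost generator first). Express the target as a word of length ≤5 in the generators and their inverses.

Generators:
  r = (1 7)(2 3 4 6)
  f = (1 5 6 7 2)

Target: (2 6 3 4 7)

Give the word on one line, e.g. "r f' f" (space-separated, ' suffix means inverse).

f f r f

  after f: (1 5 6 7 2)
  after f: (1 6 2 5 7)
  after r: (1 2 5)(3 4 6)
  after f: (2 6 3 4 7)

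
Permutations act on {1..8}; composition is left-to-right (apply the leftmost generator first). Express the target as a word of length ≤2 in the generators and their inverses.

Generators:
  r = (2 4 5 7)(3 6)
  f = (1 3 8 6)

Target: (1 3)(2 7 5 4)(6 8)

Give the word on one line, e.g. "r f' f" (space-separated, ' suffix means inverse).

  after r': (2 7 5 4)(3 6)
  after f: (1 3)(2 7 5 4)(6 8)

r' f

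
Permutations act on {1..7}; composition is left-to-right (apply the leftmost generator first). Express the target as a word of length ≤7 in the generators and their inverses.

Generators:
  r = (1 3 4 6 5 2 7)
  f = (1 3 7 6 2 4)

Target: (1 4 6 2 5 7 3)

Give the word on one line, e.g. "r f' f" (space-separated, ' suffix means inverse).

r f r' f' r'

  after r: (1 3 4 6 5 2 7)
  after f: (1 7 3)(2 6 5 4)
  after r': (1 2 4 5 3 7)
  after f': (1 6 7 4 5)
  after r': (1 4 6 2 5 7 3)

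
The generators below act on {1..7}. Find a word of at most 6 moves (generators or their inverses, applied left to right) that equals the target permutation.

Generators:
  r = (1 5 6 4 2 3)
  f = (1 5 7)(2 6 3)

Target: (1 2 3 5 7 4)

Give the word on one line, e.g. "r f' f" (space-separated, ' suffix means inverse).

f r' r' r'

  after f: (1 5 7)(2 6 3)
  after r': (2 5 7 3 4 6)
  after r': (1 3 6 4 5 7 2)
  after r': (1 2 3 5 7 4)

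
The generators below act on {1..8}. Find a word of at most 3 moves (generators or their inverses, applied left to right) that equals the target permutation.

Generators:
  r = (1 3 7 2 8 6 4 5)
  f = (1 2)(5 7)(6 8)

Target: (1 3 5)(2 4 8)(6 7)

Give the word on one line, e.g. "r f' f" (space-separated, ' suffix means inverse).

  after f': (1 2)(5 7)(6 8)
  after r': (1 7 4 6 2 5 3)
  after r': (1 3 5)(2 4 8)(6 7)

f' r' r'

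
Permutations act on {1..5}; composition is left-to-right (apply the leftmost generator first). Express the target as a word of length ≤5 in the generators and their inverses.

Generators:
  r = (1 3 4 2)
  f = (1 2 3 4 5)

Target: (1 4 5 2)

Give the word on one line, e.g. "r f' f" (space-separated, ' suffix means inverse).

  after f': (1 5 4 3 2)
  after r': (1 5 3 4)
  after f': (1 4 5 2)

f' r' f'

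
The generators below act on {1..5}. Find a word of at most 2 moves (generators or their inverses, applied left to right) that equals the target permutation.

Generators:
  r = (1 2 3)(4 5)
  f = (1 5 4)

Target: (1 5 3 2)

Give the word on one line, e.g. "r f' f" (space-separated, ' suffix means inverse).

  after f': (1 4 5)
  after r': (1 5 3 2)

f' r'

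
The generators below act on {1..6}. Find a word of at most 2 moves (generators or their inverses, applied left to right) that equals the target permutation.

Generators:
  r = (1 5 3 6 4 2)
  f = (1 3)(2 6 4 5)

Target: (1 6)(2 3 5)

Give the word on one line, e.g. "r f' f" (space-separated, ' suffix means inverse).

  after f': (1 3)(2 5 4 6)
  after r: (1 6)(2 3 5)

f' r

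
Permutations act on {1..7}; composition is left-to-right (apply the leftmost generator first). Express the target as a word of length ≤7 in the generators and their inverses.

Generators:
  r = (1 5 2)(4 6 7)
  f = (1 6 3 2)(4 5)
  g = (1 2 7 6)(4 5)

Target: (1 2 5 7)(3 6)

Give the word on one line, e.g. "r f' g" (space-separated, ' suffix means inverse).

f' r' f' r' g'

  after f': (1 2 3 6)(4 5)
  after r': (1 5 7 6 2 3 4)
  after f': (1 4 2 6 3 5 7)
  after r': (1 7 2 4 5 6 3)
  after g': (1 2 5 7)(3 6)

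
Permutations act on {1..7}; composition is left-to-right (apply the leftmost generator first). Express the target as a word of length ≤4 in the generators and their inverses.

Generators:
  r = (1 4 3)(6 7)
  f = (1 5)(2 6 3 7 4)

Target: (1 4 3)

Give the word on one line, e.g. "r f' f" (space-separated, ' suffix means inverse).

  after r': (1 3 4)(6 7)
  after r': (1 4 3)

r' r'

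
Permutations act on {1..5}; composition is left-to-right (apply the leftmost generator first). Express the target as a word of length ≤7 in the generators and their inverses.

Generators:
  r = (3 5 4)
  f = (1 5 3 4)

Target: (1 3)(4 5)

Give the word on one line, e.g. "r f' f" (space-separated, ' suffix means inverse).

  after f: (1 5 3 4)
  after r: (1 4)
  after r: (1 3 5 4)
  after r: (1 5 3 4)
  after f: (1 3)(4 5)

f r r r f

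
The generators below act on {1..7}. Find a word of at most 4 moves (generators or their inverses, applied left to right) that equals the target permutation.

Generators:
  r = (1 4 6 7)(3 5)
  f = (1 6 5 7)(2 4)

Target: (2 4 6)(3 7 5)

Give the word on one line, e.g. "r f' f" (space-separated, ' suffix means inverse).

  after f': (1 7 5 6)(2 4)
  after r: (2 6 4)(3 5 7)
  after f': (1 7 3 6 2)
  after r: (2 4 6)(3 7 5)

f' r f' r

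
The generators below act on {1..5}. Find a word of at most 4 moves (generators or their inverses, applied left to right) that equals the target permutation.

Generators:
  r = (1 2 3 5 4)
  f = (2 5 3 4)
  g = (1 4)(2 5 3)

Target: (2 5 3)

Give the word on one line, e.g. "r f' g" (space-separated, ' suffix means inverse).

  after g': (1 4)(2 3 5)
  after g': (2 5 3)

g' g'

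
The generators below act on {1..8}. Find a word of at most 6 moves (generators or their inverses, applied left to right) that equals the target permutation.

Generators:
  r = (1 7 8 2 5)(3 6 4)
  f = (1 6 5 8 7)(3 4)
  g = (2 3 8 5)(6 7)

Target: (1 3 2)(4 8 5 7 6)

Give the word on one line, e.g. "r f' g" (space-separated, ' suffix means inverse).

g r g' r'

  after g: (2 3 8 5)(6 7)
  after r: (1 7 4 3 2 6 8)
  after g': (1 6 3 5 8)(2 7 4)
  after r': (1 3 2)(4 8 5 7 6)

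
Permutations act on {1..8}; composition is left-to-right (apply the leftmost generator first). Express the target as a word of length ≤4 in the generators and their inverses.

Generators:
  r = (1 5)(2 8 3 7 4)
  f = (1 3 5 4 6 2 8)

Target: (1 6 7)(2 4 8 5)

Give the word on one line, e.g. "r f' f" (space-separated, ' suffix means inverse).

f' r' f'

  after f': (1 8 2 6 4 5 3)
  after r': (1 2 6 7 3 5 8 4)
  after f': (1 6 7)(2 4 8 5)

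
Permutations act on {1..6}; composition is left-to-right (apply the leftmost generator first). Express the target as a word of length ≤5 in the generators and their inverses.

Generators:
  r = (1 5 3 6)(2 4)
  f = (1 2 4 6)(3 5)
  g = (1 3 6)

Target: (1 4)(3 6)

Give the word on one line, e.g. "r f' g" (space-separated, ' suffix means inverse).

g r f'

  after g: (1 3 6)
  after r: (1 6 5 3)(2 4)
  after f': (1 4)(3 6)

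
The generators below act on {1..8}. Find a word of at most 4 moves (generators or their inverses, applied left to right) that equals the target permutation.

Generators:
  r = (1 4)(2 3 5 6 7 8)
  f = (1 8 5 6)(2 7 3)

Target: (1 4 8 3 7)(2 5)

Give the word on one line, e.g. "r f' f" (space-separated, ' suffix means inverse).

r' f

  after r': (1 4)(2 8 7 6 5 3)
  after f: (1 4 8 3 7)(2 5)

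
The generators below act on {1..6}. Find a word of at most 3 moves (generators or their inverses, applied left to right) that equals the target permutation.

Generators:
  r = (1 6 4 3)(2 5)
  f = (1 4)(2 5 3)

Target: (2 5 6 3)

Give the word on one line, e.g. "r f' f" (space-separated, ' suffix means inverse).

f r' r'

  after f: (1 4)(2 5 3)
  after r': (1 6)(3 5 4)
  after r': (2 5 6 3)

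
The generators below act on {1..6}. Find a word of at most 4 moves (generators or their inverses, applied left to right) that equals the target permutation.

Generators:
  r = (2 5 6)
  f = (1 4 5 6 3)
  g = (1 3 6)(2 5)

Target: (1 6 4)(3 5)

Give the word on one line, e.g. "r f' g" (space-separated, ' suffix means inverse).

r g f'

  after r: (2 5 6)
  after g: (1 3 6 5)
  after f': (1 6 4)(3 5)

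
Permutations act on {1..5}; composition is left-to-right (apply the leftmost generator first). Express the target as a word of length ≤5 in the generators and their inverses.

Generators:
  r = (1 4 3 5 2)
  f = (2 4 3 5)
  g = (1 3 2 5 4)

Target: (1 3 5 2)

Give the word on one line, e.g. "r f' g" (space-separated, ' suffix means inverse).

  after f': (2 5 3 4)
  after r: (1 4)
  after r: (1 3 5 2)

f' r r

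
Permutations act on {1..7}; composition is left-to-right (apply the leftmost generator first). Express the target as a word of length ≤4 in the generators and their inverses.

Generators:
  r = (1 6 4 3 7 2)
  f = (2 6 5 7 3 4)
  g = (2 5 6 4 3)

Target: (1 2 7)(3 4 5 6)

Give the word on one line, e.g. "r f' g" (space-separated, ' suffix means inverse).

g f' f' r'

  after g: (2 5 6 4 3)
  after f': (2 6 3 4 7 5)
  after f': (4 5)(6 7)
  after r': (1 2 7)(3 4 5 6)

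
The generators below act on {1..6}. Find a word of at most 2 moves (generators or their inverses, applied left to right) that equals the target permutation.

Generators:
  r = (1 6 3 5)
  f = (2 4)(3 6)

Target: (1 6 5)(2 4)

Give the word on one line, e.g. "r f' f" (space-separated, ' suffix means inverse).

f r

  after f: (2 4)(3 6)
  after r: (1 6 5)(2 4)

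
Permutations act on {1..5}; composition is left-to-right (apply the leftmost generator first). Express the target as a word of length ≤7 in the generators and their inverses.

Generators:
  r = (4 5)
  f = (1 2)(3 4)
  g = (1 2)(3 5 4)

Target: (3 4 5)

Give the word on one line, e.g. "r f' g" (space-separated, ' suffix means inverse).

r f g' g' g'

  after r: (4 5)
  after f: (1 2)(3 4 5)
  after g': (3 5 4)
  after g': (1 2)
  after g': (3 4 5)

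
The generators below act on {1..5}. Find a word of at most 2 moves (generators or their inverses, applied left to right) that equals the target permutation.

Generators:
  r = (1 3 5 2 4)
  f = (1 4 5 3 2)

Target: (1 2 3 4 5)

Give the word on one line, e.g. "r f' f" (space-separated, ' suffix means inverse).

r' r'

  after r': (1 4 2 5 3)
  after r': (1 2 3 4 5)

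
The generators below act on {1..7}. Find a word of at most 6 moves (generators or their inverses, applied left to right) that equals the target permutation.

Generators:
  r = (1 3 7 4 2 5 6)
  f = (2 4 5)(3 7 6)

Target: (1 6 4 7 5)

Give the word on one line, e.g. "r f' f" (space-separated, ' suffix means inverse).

  after r': (1 6 5 2 4 7 3)
  after f: (1 3)(2 5 4 6)
  after r': (3 6 4 5 7)
  after f': (2 5 3 7 6)
  after r': (1 6 4 7 5)

r' f r' f' r'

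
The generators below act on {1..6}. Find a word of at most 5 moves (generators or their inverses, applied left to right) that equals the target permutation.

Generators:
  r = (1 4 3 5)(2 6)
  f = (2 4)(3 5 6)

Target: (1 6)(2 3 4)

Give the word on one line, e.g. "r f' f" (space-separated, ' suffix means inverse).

r' r' r' f' r'

  after r': (1 5 3 4)(2 6)
  after r': (1 3)(4 5)
  after r': (1 4 3 5)(2 6)
  after f': (1 2 5)(4 6)
  after r': (1 6)(2 3 4)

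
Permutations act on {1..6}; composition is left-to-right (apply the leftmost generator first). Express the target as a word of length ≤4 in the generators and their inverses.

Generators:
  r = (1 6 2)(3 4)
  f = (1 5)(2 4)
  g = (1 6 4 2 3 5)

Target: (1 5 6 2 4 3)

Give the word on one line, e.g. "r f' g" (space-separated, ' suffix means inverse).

f g f'

  after f: (1 5)(2 4)
  after g: (3 5 6 4)
  after f': (1 5 6 2 4 3)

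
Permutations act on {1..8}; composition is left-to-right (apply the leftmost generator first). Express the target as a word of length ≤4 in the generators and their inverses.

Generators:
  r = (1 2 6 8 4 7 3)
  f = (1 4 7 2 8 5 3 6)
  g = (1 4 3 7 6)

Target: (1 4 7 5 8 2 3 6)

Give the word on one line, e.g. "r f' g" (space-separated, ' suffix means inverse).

  after g': (1 6 7 3 4)
  after f': (1 3)(2 7 5 8)(4 6)
  after g': (1 4 7 5 8 2 3 6)

g' f' g'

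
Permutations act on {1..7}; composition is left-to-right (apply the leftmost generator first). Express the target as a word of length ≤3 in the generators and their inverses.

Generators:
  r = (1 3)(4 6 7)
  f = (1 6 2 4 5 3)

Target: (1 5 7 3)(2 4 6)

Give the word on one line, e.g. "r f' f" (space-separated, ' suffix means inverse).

r' f' r'

  after r': (1 3)(4 7 6)
  after f': (1 5 4 7)(2 6)
  after r': (1 5 7 3)(2 4 6)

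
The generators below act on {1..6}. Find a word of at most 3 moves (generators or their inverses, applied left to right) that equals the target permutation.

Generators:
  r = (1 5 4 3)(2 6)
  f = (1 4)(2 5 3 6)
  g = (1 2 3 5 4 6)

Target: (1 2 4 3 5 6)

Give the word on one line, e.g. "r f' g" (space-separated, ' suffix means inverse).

  after g': (1 6 4 5 3 2)
  after f: (1 2 4 3 5 6)

g' f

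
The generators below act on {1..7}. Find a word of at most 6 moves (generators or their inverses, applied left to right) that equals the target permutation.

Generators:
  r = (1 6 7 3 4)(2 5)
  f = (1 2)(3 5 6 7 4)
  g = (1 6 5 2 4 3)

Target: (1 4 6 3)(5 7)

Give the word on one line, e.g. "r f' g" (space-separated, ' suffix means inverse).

r' g' f' r'

  after r': (1 4 3 7 6)(2 5)
  after g': (1 2 6 3 7)
  after f': (2 5 3 6 4 7)
  after r': (1 4 6 3)(5 7)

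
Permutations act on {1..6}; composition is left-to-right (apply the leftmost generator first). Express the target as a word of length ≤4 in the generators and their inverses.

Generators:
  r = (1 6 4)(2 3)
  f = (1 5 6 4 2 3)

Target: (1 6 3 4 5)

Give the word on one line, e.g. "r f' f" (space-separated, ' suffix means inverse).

  after f': (1 3 2 4 6 5)
  after r: (1 2)(5 6)
  after f': (1 4 6)(2 3)
  after f': (1 6 3 4 5)

f' r f' f'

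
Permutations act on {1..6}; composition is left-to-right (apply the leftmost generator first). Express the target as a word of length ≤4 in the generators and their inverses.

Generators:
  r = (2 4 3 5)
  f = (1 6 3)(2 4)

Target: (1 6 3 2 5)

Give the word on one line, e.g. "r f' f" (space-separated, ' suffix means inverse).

  after r': (2 5 3 4)
  after f: (1 6 3 2 5)

r' f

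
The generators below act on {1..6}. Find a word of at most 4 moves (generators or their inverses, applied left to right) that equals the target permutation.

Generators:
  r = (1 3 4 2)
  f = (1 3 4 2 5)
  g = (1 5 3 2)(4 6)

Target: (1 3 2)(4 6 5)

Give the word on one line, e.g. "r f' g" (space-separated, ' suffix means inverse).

g f g g

  after g: (1 5 3 2)(4 6)
  after f: (2 3 5 4 6)
  after g: (1 5 6)
  after g: (1 3 2)(4 6 5)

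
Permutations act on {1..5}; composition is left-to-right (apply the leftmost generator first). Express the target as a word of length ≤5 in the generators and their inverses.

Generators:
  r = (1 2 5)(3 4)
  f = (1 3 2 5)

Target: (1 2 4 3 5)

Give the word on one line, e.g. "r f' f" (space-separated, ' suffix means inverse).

  after r: (1 2 5)(3 4)
  after r: (1 5 2)
  after f: (2 3)
  after r: (1 2 4 3 5)

r r f r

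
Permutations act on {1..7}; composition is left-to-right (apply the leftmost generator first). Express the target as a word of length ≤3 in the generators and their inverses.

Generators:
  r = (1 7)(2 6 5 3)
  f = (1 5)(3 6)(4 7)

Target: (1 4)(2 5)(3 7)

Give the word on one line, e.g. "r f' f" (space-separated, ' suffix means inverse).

  after r': (1 7)(2 3 5 6)
  after f: (1 4 7 5 3)(2 6)
  after r: (1 4)(2 5)(3 7)

r' f r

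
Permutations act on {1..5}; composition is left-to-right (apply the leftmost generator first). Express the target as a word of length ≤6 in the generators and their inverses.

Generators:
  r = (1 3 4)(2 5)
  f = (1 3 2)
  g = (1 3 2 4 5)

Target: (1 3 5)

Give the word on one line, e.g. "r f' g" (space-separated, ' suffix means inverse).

r' g f r' f'

  after r': (1 4 3)(2 5)
  after g: (1 5 4 2)
  after f: (1 5 4)(2 3)
  after r': (1 2)(3 5)
  after f': (1 3 5)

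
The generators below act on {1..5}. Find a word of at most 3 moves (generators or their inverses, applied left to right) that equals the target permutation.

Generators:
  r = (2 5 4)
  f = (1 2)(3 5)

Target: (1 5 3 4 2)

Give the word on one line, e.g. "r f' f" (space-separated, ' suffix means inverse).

f' r

  after f': (1 2)(3 5)
  after r: (1 5 3 4 2)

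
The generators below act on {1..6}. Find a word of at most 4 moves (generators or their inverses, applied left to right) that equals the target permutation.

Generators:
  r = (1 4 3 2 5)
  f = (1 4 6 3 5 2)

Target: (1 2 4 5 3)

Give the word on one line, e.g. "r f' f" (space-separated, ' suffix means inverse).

r' r'

  after r': (1 5 2 3 4)
  after r': (1 2 4 5 3)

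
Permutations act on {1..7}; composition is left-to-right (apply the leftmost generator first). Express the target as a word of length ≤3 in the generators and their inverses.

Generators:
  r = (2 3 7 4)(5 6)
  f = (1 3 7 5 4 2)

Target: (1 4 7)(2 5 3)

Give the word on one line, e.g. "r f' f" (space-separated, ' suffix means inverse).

  after f': (1 2 4 5 7 3)
  after f': (1 4 7)(2 5 3)

f' f'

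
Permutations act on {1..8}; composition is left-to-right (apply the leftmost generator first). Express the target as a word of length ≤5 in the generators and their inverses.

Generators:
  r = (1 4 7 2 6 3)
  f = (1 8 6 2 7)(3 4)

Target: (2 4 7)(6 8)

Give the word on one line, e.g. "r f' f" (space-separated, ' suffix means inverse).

r r f

  after r: (1 4 7 2 6 3)
  after r: (1 7 6)(2 3 4)
  after f: (2 4 7)(6 8)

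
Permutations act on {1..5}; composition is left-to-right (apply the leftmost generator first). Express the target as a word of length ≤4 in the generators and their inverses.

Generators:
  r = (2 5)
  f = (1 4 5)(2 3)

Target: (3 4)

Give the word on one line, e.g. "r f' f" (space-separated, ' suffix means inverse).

f r f'

  after f: (1 4 5)(2 3)
  after r: (1 4 2 3 5)
  after f': (3 4)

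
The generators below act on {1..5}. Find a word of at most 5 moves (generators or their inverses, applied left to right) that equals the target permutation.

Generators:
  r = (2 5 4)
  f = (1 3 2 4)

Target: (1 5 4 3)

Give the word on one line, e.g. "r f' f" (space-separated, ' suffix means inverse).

r f' r'

  after r: (2 5 4)
  after f': (1 4 3)(2 5)
  after r': (1 5 4 3)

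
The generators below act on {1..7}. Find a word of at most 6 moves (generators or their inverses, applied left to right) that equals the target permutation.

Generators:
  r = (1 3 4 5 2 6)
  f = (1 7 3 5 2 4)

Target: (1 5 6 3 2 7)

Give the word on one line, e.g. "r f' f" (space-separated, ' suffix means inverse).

  after r': (1 6 2 5 4 3)
  after f': (1 6 5 2 3 4 7)
  after r': (1 2)(4 7 6)
  after f: (1 4 3 5 2 7 6)
  after r: (1 5 6 3 2 7)

r' f' r' f r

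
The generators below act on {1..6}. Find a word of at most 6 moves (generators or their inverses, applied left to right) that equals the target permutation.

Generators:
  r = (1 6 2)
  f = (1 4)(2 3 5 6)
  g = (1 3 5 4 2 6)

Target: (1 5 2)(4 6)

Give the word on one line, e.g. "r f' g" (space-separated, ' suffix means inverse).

  after f': (1 4)(2 6 5 3)
  after g: (1 2)(3 6 4)
  after f: (1 3 2 4 5 6)
  after f: (1 5 2)(4 6)

f' g f f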